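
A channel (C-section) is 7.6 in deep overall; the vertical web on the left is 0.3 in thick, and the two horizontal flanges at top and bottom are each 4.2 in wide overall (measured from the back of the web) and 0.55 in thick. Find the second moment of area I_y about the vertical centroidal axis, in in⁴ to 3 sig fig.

Break the section into simple shapes (no overlaps), measuring from the bottom-left corner of the bounding box.
Web: 0.3 × 7.6, A = 2.28 in², x = 0.15 in, Ī = 0.0171 in⁴.
Top flange (beyond web): 3.9 × 0.55, A = 2.145 in², x = 2.25 in, Ī = 2.7188 in⁴.
Bottom flange (beyond web): 3.9 × 0.55, A = 2.145 in², x = 2.25 in, Ī = 2.7188 in⁴.
Centroid: x̄ = ΣA·x / ΣA = 1.5212 in.
Transfer each piece to the vertical centroidal axis using Ī + A·d² with d = x − 1.5212:
  web: d = -1.3712 in → contributes +4.3041 in⁴
  top flange (beyond web): d = 0.72877 in → contributes +3.858 in⁴
  bottom flange (beyond web): d = 0.72877 in → contributes +3.858 in⁴
Total I = 12.02 in⁴.

I_y ≈ 12.0 in⁴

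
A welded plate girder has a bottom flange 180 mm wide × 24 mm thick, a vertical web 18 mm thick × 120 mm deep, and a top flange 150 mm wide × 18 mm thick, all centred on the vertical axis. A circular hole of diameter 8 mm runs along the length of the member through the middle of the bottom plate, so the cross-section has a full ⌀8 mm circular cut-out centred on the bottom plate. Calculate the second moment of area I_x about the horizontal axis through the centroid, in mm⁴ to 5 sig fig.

I_x ≈ 3.6254 × 10⁷ mm⁴

Decompose the section into non-overlapping parts with the origin at the bottom-left of its bounding rectangle.
Bottom plate: 180 × 24, A = 4 320 mm², y = 12 mm, Ī = 207 360 mm⁴.
Web plate: 18 × 120, A = 2 160 mm², y = 84 mm, Ī = 2 592 000 mm⁴.
Top plate: 150 × 18, A = 2 700 mm², y = 153 mm, Ī = 72 900 mm⁴.
Hole (subtracted): ⌀8, A = 50.26548 mm², y = 12 mm, Ī = 201.0619 mm⁴.
Centroid: ȳ = ΣA·y / ΣA = 70.73336 mm.
Transfer each piece to the horizontal axis through the centroid using Ī + A·d² with d = y − 70.73336:
  bottom plate: d = -58.73336 mm → contributes +15 109 666 mm⁴
  web plate: d = 13.26664 mm → contributes +2 972 168 mm⁴
  top plate: d = 82.26664 mm → contributes +18 345 959 mm⁴
  hole: d = -58.73336 mm → contributes −173597.3 mm⁴
Total I = 36 254 196 mm⁴.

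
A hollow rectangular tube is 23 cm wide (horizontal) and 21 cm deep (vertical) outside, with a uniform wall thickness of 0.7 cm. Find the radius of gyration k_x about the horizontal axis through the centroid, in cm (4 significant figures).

k_x ≈ 8.389 cm

Decompose the section into non-overlapping parts with the origin at the bottom-left of its bounding rectangle.
Outer rectangle: 23 × 21, A = 483 cm², y = 10.5 cm, Ī = 17750.3 cm⁴.
Inner void (subtracted): 21.6 × 19.6, A = 423.36 cm², y = 10.5 cm, Ī = 13553.2 cm⁴.
By symmetry the centroid is at mid-height, ȳ = 10.5 cm.
All pieces are centred on the horizontal axis through the centroid, so I = ΣĪ (holes subtracted) = 4197.09 cm⁴.
Radius of gyration: k = √(I/A) = √(4197.09 / 59.64) = 8.3889 cm.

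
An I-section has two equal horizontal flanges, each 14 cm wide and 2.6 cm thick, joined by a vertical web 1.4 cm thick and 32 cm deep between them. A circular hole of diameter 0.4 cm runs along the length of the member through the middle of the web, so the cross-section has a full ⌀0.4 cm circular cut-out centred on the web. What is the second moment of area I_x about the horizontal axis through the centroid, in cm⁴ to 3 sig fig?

Decompose the section into non-overlapping parts with the origin at the bottom-left of its bounding rectangle.
Bottom flange: 14 × 2.6, A = 36.4 cm², y = 1.3 cm, Ī = 20.505 cm⁴.
Web: 1.4 × 32, A = 44.8 cm², y = 18.6 cm, Ī = 3822.9 cm⁴.
Top flange: 14 × 2.6, A = 36.4 cm², y = 35.9 cm, Ī = 20.505 cm⁴.
Hole (subtracted): ⌀0.4, A = 0.12566 cm², y = 18.6 cm, Ī = 0.0012566 cm⁴.
By symmetry the centroid is at mid-height, ȳ = 18.6 cm.
Transfer each piece to the horizontal axis through the centroid using Ī + A·d² with d = y − 18.6:
  bottom flange: d = -17.3 cm → contributes +10 915 cm⁴
  web: d = 0 cm → contributes +3822.9 cm⁴
  top flange: d = 17.3 cm → contributes +10 915 cm⁴
  hole: d = 0 cm → contributes −0.0012566 cm⁴
Total I = 25 652 cm⁴.

I_x ≈ 2.57 × 10⁴ cm⁴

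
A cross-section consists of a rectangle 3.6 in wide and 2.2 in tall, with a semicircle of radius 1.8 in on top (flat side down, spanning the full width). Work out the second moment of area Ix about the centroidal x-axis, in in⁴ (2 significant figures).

Treat the section as a set of non-overlapping primitives; coordinates are from the bounding-box lower-left.
Rectangular body: 3.6 × 2.2, A = 7.92 in², y = 1.1 in, Ī = 3.194 in⁴.
Semicircular cap: semicircle r = 1.8, A = 5.089 in², y = 2.964 in, Ī = 1.152 in⁴.
Centroid: ȳ = ΣA·y / ΣA = 1.829 in.
Transfer each piece to the centroidal x-axis using Ī + A·d² with d = y − 1.829:
  rectangular body: d = -0.7292 in → contributes +7.406 in⁴
  semicircular cap: d = 1.135 in → contributes +7.706 in⁴
Total I = 15.11 in⁴.

Ix ≈ 15 in⁴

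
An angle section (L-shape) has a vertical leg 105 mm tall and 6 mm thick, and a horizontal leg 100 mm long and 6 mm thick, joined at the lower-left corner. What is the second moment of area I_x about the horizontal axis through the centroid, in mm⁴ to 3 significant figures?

Break the section into simple shapes (no overlaps), measuring from the bottom-left corner of the bounding box.
Vertical leg: 6 × 105, A = 630 mm², y = 52.5 mm, Ī = 578 813 mm⁴.
Horizontal leg (remainder): 94 × 6, A = 564 mm², y = 3 mm, Ī = 1 692 mm⁴.
Centroid: ȳ = ΣA·y / ΣA = 29.118 mm.
Transfer each piece to the horizontal axis through the centroid using Ī + A·d² with d = y − 29.118:
  vertical leg: d = 23.382 mm → contributes +923 242 mm⁴
  horizontal leg (remainder): d = -26.118 mm → contributes +386 427 mm⁴
Total I = 1 309 669 mm⁴.

I_x ≈ 1.31 × 10⁶ mm⁴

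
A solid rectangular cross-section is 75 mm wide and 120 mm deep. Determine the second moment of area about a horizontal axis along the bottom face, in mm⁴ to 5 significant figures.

I_base ≈ 4.3200 × 10⁷ mm⁴

The section: 75 × 120, A = 9 000 mm², y = 60 mm, Ī = 10 800 000 mm⁴.
Transfer it to the bottom edge using Ī + A·d² with d = y − 0:
  the section: d = 60 mm → contributes +43 200 000 mm⁴
Total I = 43 200 000 mm⁴.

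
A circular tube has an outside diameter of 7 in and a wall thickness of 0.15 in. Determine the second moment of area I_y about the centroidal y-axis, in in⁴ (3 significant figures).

I_y ≈ 18.9 in⁴

Treat the section as a set of non-overlapping primitives; coordinates are from the bounding-box lower-left.
Outer circle: ⌀7, A = 38.485 in², x = 3.5 in, Ī = 117.86 in⁴.
Bore (subtracted): ⌀6.7, A = 35.257 in², x = 3.5 in, Ī = 98.917 in⁴.
By symmetry the centroid is at mid-width, x̄ = 3.5 in.
All pieces are centred on the centroidal y-axis, so I = ΣĪ (holes subtracted) = 18.942 in⁴.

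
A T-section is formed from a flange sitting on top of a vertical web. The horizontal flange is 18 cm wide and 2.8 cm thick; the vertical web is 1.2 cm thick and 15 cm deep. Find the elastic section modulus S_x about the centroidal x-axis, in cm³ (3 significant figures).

Treat the section as a set of non-overlapping primitives; coordinates are from the bounding-box lower-left.
Flange: 18 × 2.8, A = 50.4 cm², y = 16.4 cm, Ī = 32.928 cm⁴.
Web: 1.2 × 15, A = 18 cm², y = 7.5 cm, Ī = 337.5 cm⁴.
Centroid: ȳ = ΣA·y / ΣA = 14.058 cm.
Transfer each piece to the centroidal x-axis using Ī + A·d² with d = y − 14.058:
  flange: d = 2.3421 cm → contributes +309.4 cm⁴
  web: d = -6.5579 cm → contributes +1111.6 cm⁴
Total I = 1 421 cm⁴.
Extreme fibre distance c = 14.058 cm; S = I/c = 101.08 cm³.

S_x ≈ 101 cm³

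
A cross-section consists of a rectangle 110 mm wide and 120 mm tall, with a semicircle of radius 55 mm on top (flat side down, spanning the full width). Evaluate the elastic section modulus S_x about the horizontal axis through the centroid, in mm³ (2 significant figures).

Treat the section as a set of non-overlapping primitives; coordinates are from the bounding-box lower-left.
Rectangular body: 110 × 120, A = 13 200 mm², y = 60 mm, Ī = 15 840 000 mm⁴.
Semicircular cap: semicircle r = 55, A = 4 752 mm², y = 143.3 mm, Ī = 1 004 345 mm⁴.
Centroid: ȳ = ΣA·y / ΣA = 82.06 mm.
Transfer each piece to the horizontal axis through the centroid using Ī + A·d² with d = y − 82.06:
  rectangular body: d = -22.06 mm → contributes +22 263 780 mm⁴
  semicircular cap: d = 61.28 mm → contributes +18 849 459 mm⁴
Total I = 41 113 239 mm⁴.
Extreme fibre distance c = 92.94 mm; S = I/c = 442 364 mm³.

S_x ≈ 4.4 × 10⁵ mm³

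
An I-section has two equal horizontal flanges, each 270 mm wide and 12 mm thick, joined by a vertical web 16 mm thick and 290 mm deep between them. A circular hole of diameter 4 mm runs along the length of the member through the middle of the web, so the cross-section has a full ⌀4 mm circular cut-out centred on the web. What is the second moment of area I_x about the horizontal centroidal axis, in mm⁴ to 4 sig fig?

Decompose the section into non-overlapping parts with the origin at the bottom-left of its bounding rectangle.
Bottom flange: 270 × 12, A = 3 240 mm², y = 6 mm, Ī = 38 880 mm⁴.
Web: 16 × 290, A = 4 640 mm², y = 157 mm, Ī = 32 518 667 mm⁴.
Top flange: 270 × 12, A = 3 240 mm², y = 308 mm, Ī = 38 880 mm⁴.
Hole (subtracted): ⌀4, A = 12.5664 mm², y = 157 mm, Ī = 12.5664 mm⁴.
By symmetry the centroid is at mid-height, ȳ = 157 mm.
Transfer each piece to the horizontal centroidal axis using Ī + A·d² with d = y − 157:
  bottom flange: d = -151 mm → contributes +73 914 120 mm⁴
  web: d = 0 mm → contributes +32 518 667 mm⁴
  top flange: d = 151 mm → contributes +73 914 120 mm⁴
  hole: d = 0 mm → contributes −12.5664 mm⁴
Total I = 180 346 894 mm⁴.

I_x ≈ 1.803 × 10⁸ mm⁴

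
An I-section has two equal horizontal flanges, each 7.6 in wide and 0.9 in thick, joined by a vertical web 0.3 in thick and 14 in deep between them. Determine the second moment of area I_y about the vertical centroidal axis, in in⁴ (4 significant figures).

Split into non-overlapping primitives; take the origin at the lower-left of the bounding box.
Bottom flange: 7.6 × 0.9, A = 6.84 in², x = 3.8 in, Ī = 32.9232 in⁴.
Web: 0.3 × 14, A = 4.2 in², x = 3.8 in, Ī = 0.0315 in⁴.
Top flange: 7.6 × 0.9, A = 6.84 in², x = 3.8 in, Ī = 32.9232 in⁴.
By symmetry the centroid is at mid-width, x̄ = 3.8 in.
All pieces are centred on the vertical centroidal axis, so I = ΣĪ = 65.8779 in⁴.

I_y ≈ 65.88 in⁴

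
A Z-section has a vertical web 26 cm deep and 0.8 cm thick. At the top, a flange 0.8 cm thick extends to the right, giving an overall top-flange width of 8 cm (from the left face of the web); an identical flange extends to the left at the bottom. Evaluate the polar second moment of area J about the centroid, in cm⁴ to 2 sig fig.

Split into non-overlapping primitives; take the origin at the lower-left of the bounding box.
Web: 0.8 × 26, A = 20.8 cm², y = 13 cm, Ī = 1 172 cm⁴.
Top flange (beyond web): 7.2 × 0.8, A = 5.76 cm², y = 25.6 cm, Ī = 0.3072 cm⁴.
Bottom flange (beyond web): 7.2 × 0.8, A = 5.76 cm², y = 0.4 cm, Ī = 0.3072 cm⁴.
Centroid: ȳ = ΣA·y / ΣA = 13 cm.
Transfer each piece to the centroidal x-axis using Ī + A·d² with d = y − 13:
  web: d = 0 cm → contributes +1 172 cm⁴
  top flange (beyond web): d = 12.6 cm → contributes +914.8 cm⁴
  bottom flange (beyond web): d = -12.6 cm → contributes +914.8 cm⁴
Total I = 3 001 cm⁴.
For the y-axis: x̄ = 7.6 cm.
Repeating about the centroidal y-axis gives I_y = 235.2 cm⁴.
Polar second moment: J = I_x + I_y = 3 236 cm⁴.

J ≈ 3200 cm⁴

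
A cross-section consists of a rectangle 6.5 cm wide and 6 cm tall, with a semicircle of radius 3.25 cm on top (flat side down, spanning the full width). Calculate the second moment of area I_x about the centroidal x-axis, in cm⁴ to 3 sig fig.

Decompose the section into non-overlapping parts with the origin at the bottom-left of its bounding rectangle.
Rectangular body: 6.5 × 6, A = 39 cm², y = 3 cm, Ī = 117 cm⁴.
Semicircular cap: semicircle r = 3.25, A = 16.592 cm², y = 7.3793 cm, Ī = 12.245 cm⁴.
Centroid: ȳ = ΣA·y / ΣA = 4.307 cm.
Transfer each piece to the centroidal x-axis using Ī + A·d² with d = y − 4.307:
  rectangular body: d = -1.307 cm → contributes +183.63 cm⁴
  semicircular cap: d = 3.0723 cm → contributes +168.85 cm⁴
Total I = 352.48 cm⁴.

I_x ≈ 352 cm⁴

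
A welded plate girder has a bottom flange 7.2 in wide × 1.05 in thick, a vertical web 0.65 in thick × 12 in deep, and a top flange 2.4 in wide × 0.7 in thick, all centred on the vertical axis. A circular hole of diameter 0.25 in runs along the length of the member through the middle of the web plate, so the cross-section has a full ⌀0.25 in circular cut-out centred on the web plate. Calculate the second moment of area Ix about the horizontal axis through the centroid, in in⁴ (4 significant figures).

Ix ≈ 396.0 in⁴

Break the section into simple shapes (no overlaps), measuring from the bottom-left corner of the bounding box.
Bottom plate: 7.2 × 1.05, A = 7.56 in², y = 0.525 in, Ī = 0.694575 in⁴.
Web plate: 0.65 × 12, A = 7.8 in², y = 7.05 in, Ī = 93.6 in⁴.
Top plate: 2.4 × 0.7, A = 1.68 in², y = 13.4 in, Ī = 0.0686 in⁴.
Hole (subtracted): ⌀0.25, A = 0.0490874 in², y = 7.05 in, Ī = 0.000191748 in⁴.
Centroid: ȳ = ΣA·y / ΣA = 4.77461 in.
Transfer each piece to the horizontal axis through the centroid using Ī + A·d² with d = y − 4.77461:
  bottom plate: d = -4.24961 in → contributes +137.222 in⁴
  web plate: d = 2.27539 in → contributes +133.984 in⁴
  top plate: d = 8.62539 in → contributes +125.056 in⁴
  hole: d = 2.27539 in → contributes −0.254337 in⁴
Total I = 396.008 in⁴.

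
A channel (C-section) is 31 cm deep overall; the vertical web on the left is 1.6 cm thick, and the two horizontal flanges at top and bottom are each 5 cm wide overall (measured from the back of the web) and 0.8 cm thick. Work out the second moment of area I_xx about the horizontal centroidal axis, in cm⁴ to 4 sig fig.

Decompose the section into non-overlapping parts with the origin at the bottom-left of its bounding rectangle.
Web: 1.6 × 31, A = 49.6 cm², y = 15.5 cm, Ī = 3972.13 cm⁴.
Top flange (beyond web): 3.4 × 0.8, A = 2.72 cm², y = 30.6 cm, Ī = 0.145067 cm⁴.
Bottom flange (beyond web): 3.4 × 0.8, A = 2.72 cm², y = 0.4 cm, Ī = 0.145067 cm⁴.
By symmetry the centroid is at mid-height, ȳ = 15.5 cm.
Transfer each piece to the horizontal centroidal axis using Ī + A·d² with d = y − 15.5:
  web: d = 0 cm → contributes +3972.13 cm⁴
  top flange (beyond web): d = 15.1 cm → contributes +620.332 cm⁴
  bottom flange (beyond web): d = -15.1 cm → contributes +620.332 cm⁴
Total I = 5212.8 cm⁴.

I_xx ≈ 5213 cm⁴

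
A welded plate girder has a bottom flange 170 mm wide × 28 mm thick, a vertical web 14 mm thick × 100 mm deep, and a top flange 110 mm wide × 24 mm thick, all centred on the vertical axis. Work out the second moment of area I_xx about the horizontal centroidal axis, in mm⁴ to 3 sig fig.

I_xx ≈ 2.90 × 10⁷ mm⁴

Split into non-overlapping primitives; take the origin at the lower-left of the bounding box.
Bottom plate: 170 × 28, A = 4 760 mm², y = 14 mm, Ī = 310 987 mm⁴.
Web plate: 14 × 100, A = 1 400 mm², y = 78 mm, Ī = 1 166 667 mm⁴.
Top plate: 110 × 24, A = 2 640 mm², y = 140 mm, Ī = 126 720 mm⁴.
Centroid: ȳ = ΣA·y / ΣA = 61.982 mm.
Transfer each piece to the horizontal centroidal axis using Ī + A·d² with d = y − 61.982:
  bottom plate: d = -47.982 mm → contributes +11 269 720 mm⁴
  web plate: d = 16.018 mm → contributes +1 525 882 mm⁴
  top plate: d = 78.018 mm → contributes +16 195 969 mm⁴
Total I = 28 991 570 mm⁴.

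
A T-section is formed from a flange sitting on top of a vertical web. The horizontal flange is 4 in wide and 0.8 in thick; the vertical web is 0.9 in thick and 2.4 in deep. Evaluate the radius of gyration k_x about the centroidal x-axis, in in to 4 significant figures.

Treat the section as a set of non-overlapping primitives; coordinates are from the bounding-box lower-left.
Flange: 4 × 0.8, A = 3.2 in², y = 2.8 in, Ī = 0.170667 in⁴.
Web: 0.9 × 2.4, A = 2.16 in², y = 1.2 in, Ī = 1.0368 in⁴.
Centroid: ȳ = ΣA·y / ΣA = 2.15522 in.
Transfer each piece to the centroidal x-axis using Ī + A·d² with d = y − 2.15522:
  flange: d = 0.644776 in → contributes +1.50102 in⁴
  web: d = -0.955224 in → contributes +3.0077 in⁴
Total I = 4.50872 in⁴.
Radius of gyration: k = √(I/A) = √(4.50872 / 5.36) = 0.917158 in.

k_x ≈ 0.9172 in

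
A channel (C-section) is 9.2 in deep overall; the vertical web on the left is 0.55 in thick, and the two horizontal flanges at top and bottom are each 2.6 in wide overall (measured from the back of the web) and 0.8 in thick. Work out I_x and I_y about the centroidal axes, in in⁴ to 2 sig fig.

I_x ≈ 94 in⁴, I_y ≈ 4.6 in⁴

Decompose the section into non-overlapping parts with the origin at the bottom-left of its bounding rectangle.
Web: 0.55 × 9.2, A = 5.06 in², y = 4.6 in, Ī = 35.69 in⁴.
Top flange (beyond web): 2.05 × 0.8, A = 1.64 in², y = 8.8 in, Ī = 0.08747 in⁴.
Bottom flange (beyond web): 2.05 × 0.8, A = 1.64 in², y = 0.4 in, Ī = 0.08747 in⁴.
By symmetry the centroid is at mid-height, ȳ = 4.6 in.
Transfer each piece to the centroidal x-axis using Ī + A·d² with d = y − 4.6:
  web: d = 0 in → contributes +35.69 in⁴
  top flange (beyond web): d = 4.2 in → contributes +29.02 in⁴
  bottom flange (beyond web): d = -4.2 in → contributes +29.02 in⁴
Total I = 93.72 in⁴.
For the y-axis: x̄ = 0.7863 in.
Repeating about the centroidal y-axis gives I_y = 4.639 in⁴.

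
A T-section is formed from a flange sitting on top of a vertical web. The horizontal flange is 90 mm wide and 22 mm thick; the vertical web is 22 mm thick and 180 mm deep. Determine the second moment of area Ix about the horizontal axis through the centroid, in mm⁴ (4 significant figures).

Ix ≈ 2.424 × 10⁷ mm⁴

Decompose the section into non-overlapping parts with the origin at the bottom-left of its bounding rectangle.
Flange: 90 × 22, A = 1 980 mm², y = 191 mm, Ī = 79 860 mm⁴.
Web: 22 × 180, A = 3 960 mm², y = 90 mm, Ī = 10 692 000 mm⁴.
Centroid: ȳ = ΣA·y / ΣA = 123.667 mm.
Transfer each piece to the horizontal axis through the centroid using Ī + A·d² with d = y − 123.667:
  flange: d = 67.3333 mm → contributes +9 056 740 mm⁴
  web: d = -33.6667 mm → contributes +15 180 440 mm⁴
Total I = 24 237 180 mm⁴.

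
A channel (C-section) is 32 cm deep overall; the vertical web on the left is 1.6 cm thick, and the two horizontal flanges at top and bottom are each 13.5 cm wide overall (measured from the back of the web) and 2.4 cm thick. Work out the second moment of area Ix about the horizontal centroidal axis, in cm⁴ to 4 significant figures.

Ix ≈ 1.691 × 10⁴ cm⁴

Split into non-overlapping primitives; take the origin at the lower-left of the bounding box.
Web: 1.6 × 32, A = 51.2 cm², y = 16 cm, Ī = 4369.07 cm⁴.
Top flange (beyond web): 11.9 × 2.4, A = 28.56 cm², y = 30.8 cm, Ī = 13.7088 cm⁴.
Bottom flange (beyond web): 11.9 × 2.4, A = 28.56 cm², y = 1.2 cm, Ī = 13.7088 cm⁴.
By symmetry the centroid is at mid-height, ȳ = 16 cm.
Transfer each piece to the horizontal centroidal axis using Ī + A·d² with d = y − 16:
  web: d = 0 cm → contributes +4369.07 cm⁴
  top flange (beyond web): d = 14.8 cm → contributes +6269.49 cm⁴
  bottom flange (beyond web): d = -14.8 cm → contributes +6269.49 cm⁴
Total I = 16 908 cm⁴.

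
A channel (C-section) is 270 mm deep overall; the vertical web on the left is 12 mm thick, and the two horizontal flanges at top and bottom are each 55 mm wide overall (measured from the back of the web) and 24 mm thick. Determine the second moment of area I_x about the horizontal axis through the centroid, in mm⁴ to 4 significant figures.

I_x ≈ 5.101 × 10⁷ mm⁴

Treat the section as a set of non-overlapping primitives; coordinates are from the bounding-box lower-left.
Web: 12 × 270, A = 3 240 mm², y = 135 mm, Ī = 19 683 000 mm⁴.
Top flange (beyond web): 43 × 24, A = 1 032 mm², y = 258 mm, Ī = 49 536 mm⁴.
Bottom flange (beyond web): 43 × 24, A = 1 032 mm², y = 12 mm, Ī = 49 536 mm⁴.
By symmetry the centroid is at mid-height, ȳ = 135 mm.
Transfer each piece to the horizontal axis through the centroid using Ī + A·d² with d = y − 135:
  web: d = 0 mm → contributes +19 683 000 mm⁴
  top flange (beyond web): d = 123 mm → contributes +15 662 664 mm⁴
  bottom flange (beyond web): d = -123 mm → contributes +15 662 664 mm⁴
Total I = 51 008 328 mm⁴.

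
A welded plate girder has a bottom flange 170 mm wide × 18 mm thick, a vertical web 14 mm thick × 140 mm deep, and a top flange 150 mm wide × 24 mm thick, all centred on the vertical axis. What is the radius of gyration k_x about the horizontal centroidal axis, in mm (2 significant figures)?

k_x ≈ 73 mm

Split into non-overlapping primitives; take the origin at the lower-left of the bounding box.
Bottom plate: 170 × 18, A = 3 060 mm², y = 9 mm, Ī = 82 620 mm⁴.
Web plate: 14 × 140, A = 1 960 mm², y = 88 mm, Ī = 3 201 333 mm⁴.
Top plate: 150 × 24, A = 3 600 mm², y = 170 mm, Ī = 172 800 mm⁴.
Centroid: ȳ = ΣA·y / ΣA = 94.2 mm.
Transfer each piece to the horizontal centroidal axis using Ī + A·d² with d = y − 94.2:
  bottom plate: d = -85.2 mm → contributes +22 296 250 mm⁴
  web plate: d = -6.202 mm → contributes +3 276 721 mm⁴
  top plate: d = 75.8 mm → contributes +20 856 091 mm⁴
Total I = 46 429 062 mm⁴.
Radius of gyration: k = √(I/A) = √(46 429 062 / 8 620) = 73.39 mm.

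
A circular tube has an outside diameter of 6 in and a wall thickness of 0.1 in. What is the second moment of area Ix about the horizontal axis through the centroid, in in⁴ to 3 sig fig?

Decompose the section into non-overlapping parts with the origin at the bottom-left of its bounding rectangle.
Outer circle: ⌀6, A = 28.274 in², y = 3 in, Ī = 63.617 in⁴.
Bore (subtracted): ⌀5.8, A = 26.421 in², y = 3 in, Ī = 55.55 in⁴.
By symmetry the centroid is at mid-height, ȳ = 3 in.
All pieces are centred on the horizontal axis through the centroid, so I = ΣĪ (holes subtracted) = 8.0675 in⁴.

Ix ≈ 8.07 in⁴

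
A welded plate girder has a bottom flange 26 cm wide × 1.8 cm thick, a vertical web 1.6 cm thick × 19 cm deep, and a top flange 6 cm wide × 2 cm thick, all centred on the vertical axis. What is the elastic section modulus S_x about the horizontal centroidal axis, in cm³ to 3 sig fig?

Split into non-overlapping primitives; take the origin at the lower-left of the bounding box.
Bottom plate: 26 × 1.8, A = 46.8 cm², y = 0.9 cm, Ī = 12.636 cm⁴.
Web plate: 1.6 × 19, A = 30.4 cm², y = 11.3 cm, Ī = 914.53 cm⁴.
Top plate: 6 × 2, A = 12 cm², y = 21.8 cm, Ī = 4 cm⁴.
Centroid: ȳ = ΣA·y / ΣA = 7.2561 cm.
Transfer each piece to the horizontal centroidal axis using Ī + A·d² with d = y − 7.2561:
  bottom plate: d = -6.3561 cm → contributes +1903.3 cm⁴
  web plate: d = 4.0439 cm → contributes +1411.7 cm⁴
  top plate: d = 14.544 cm → contributes +2542.3 cm⁴
Total I = 5857.3 cm⁴.
Extreme fibre distance c = 15.544 cm; S = I/c = 376.82 cm³.

S_x ≈ 377 cm³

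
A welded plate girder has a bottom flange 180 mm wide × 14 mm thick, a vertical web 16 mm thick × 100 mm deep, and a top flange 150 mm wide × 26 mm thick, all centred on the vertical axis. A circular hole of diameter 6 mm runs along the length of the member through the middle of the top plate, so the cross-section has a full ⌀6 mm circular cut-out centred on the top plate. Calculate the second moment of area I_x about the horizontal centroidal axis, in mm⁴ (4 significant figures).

Split into non-overlapping primitives; take the origin at the lower-left of the bounding box.
Bottom plate: 180 × 14, A = 2 520 mm², y = 7 mm, Ī = 41 160 mm⁴.
Web plate: 16 × 100, A = 1 600 mm², y = 64 mm, Ī = 1 333 333 mm⁴.
Top plate: 150 × 26, A = 3 900 mm², y = 127 mm, Ī = 219 700 mm⁴.
Hole (subtracted): ⌀6, A = 28.2743 mm², y = 127 mm, Ī = 63.6173 mm⁴.
Centroid: ȳ = ΣA·y / ΣA = 76.5478 mm.
Transfer each piece to the horizontal centroidal axis using Ī + A·d² with d = y − 76.5478:
  bottom plate: d = -69.5478 mm → contributes +12 230 145 mm⁴
  web plate: d = -12.5478 mm → contributes +1 585 250 mm⁴
  top plate: d = 50.4522 mm → contributes +10 146 849 mm⁴
  hole: d = 50.4522 mm → contributes −72033.7 mm⁴
Total I = 23 890 210 mm⁴.

I_x ≈ 2.389 × 10⁷ mm⁴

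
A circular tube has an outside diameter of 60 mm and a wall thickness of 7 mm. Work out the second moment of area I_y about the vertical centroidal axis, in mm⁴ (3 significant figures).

Break the section into simple shapes (no overlaps), measuring from the bottom-left corner of the bounding box.
Outer circle: ⌀60, A = 2827.4 mm², x = 30 mm, Ī = 636 173 mm⁴.
Bore (subtracted): ⌀46, A = 1661.9 mm², x = 30 mm, Ī = 219 787 mm⁴.
By symmetry the centroid is at mid-width, x̄ = 30 mm.
All pieces are centred on the vertical centroidal axis, so I = ΣĪ (holes subtracted) = 416 386 mm⁴.

I_y ≈ 4.16 × 10⁵ mm⁴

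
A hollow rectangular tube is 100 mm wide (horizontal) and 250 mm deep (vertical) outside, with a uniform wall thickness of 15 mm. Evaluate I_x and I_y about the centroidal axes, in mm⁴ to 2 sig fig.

Split into non-overlapping primitives; take the origin at the lower-left of the bounding box.
Outer rectangle: 100 × 250, A = 25 000 mm², y = 125 mm, Ī = 130 208 333 mm⁴.
Inner void (subtracted): 70 × 220, A = 15 400 mm², y = 125 mm, Ī = 62 113 333 mm⁴.
By symmetry the centroid is at mid-height, ȳ = 125 mm.
All pieces are centred on the centroidal x-axis, so I = ΣĪ (holes subtracted) = 68 095 000 mm⁴.
Repeating about the centroidal y-axis gives I_y = 14 545 000 mm⁴.

I_x ≈ 6.8 × 10⁷ mm⁴, I_y ≈ 1.5 × 10⁷ mm⁴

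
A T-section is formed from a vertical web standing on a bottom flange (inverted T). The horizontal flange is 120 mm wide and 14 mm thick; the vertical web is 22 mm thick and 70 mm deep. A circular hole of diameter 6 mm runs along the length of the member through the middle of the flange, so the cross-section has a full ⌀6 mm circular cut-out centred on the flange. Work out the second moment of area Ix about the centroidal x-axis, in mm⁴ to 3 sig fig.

Ix ≈ 2.06 × 10⁶ mm⁴

Break the section into simple shapes (no overlaps), measuring from the bottom-left corner of the bounding box.
Flange: 120 × 14, A = 1 680 mm², y = 7 mm, Ī = 27 440 mm⁴.
Web: 22 × 70, A = 1 540 mm², y = 49 mm, Ī = 628 833 mm⁴.
Hole (subtracted): ⌀6, A = 28.274 mm², y = 7 mm, Ī = 63.617 mm⁴.
Centroid: ȳ = ΣA·y / ΣA = 27.265 mm.
Transfer each piece to the centroidal x-axis using Ī + A·d² with d = y − 27.265:
  flange: d = -20.265 mm → contributes +717 359 mm⁴
  web: d = 21.735 mm → contributes +1 356 352 mm⁴
  hole: d = -20.265 mm → contributes −11 675 mm⁴
Total I = 2 062 036 mm⁴.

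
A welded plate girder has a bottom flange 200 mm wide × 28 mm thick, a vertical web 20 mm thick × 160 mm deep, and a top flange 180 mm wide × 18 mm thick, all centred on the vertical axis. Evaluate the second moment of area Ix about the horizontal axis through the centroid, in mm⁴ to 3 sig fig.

Ix ≈ 7.77 × 10⁷ mm⁴

Split into non-overlapping primitives; take the origin at the lower-left of the bounding box.
Bottom plate: 200 × 28, A = 5 600 mm², y = 14 mm, Ī = 365 867 mm⁴.
Web plate: 20 × 160, A = 3 200 mm², y = 108 mm, Ī = 6 826 667 mm⁴.
Top plate: 180 × 18, A = 3 240 mm², y = 197 mm, Ī = 87 480 mm⁴.
Centroid: ȳ = ΣA·y / ΣA = 88.229 mm.
Transfer each piece to the horizontal axis through the centroid using Ī + A·d² with d = y − 88.229:
  bottom plate: d = -74.229 mm → contributes +31 221 752 mm⁴
  web plate: d = 19.771 mm → contributes +8 077 493 mm⁴
  top plate: d = 108.77 mm → contributes +38 420 176 mm⁴
Total I = 77 719 421 mm⁴.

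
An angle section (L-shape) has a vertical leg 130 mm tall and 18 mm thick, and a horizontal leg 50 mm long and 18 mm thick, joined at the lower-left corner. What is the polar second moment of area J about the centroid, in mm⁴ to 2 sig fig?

J ≈ 5.2 × 10⁶ mm⁴

Decompose the section into non-overlapping parts with the origin at the bottom-left of its bounding rectangle.
Vertical leg: 18 × 130, A = 2 340 mm², y = 65 mm, Ī = 3 295 500 mm⁴.
Horizontal leg (remainder): 32 × 18, A = 576 mm², y = 9 mm, Ī = 15 552 mm⁴.
Centroid: ȳ = ΣA·y / ΣA = 53.94 mm.
Transfer each piece to the centroidal x-axis using Ī + A·d² with d = y − 53.94:
  vertical leg: d = 11.06 mm → contributes +3 581 827 mm⁴
  horizontal leg (remainder): d = -44.94 mm → contributes +1 178 754 mm⁴
Total I = 4 760 581 mm⁴.
For the y-axis: x̄ = 13.94 mm.
Repeating about the centroidal y-axis gives I_y = 401 221 mm⁴.
Polar second moment: J = I_x + I_y = 5 161 802 mm⁴.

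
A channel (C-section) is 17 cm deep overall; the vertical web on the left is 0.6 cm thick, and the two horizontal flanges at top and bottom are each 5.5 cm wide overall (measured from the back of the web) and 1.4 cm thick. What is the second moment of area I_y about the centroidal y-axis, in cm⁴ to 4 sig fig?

I_y ≈ 72.00 cm⁴

Decompose the section into non-overlapping parts with the origin at the bottom-left of its bounding rectangle.
Web: 0.6 × 17, A = 10.2 cm², x = 0.3 cm, Ī = 0.306 cm⁴.
Top flange (beyond web): 4.9 × 1.4, A = 6.86 cm², x = 3.05 cm, Ī = 13.7257 cm⁴.
Bottom flange (beyond web): 4.9 × 1.4, A = 6.86 cm², x = 3.05 cm, Ī = 13.7257 cm⁴.
Centroid: x̄ = ΣA·x / ΣA = 1.87734 cm.
Transfer each piece to the centroidal y-axis using Ī + A·d² with d = x − 1.87734:
  web: d = -1.57734 cm → contributes +25.6837 cm⁴
  top flange (beyond web): d = 1.17266 cm → contributes +23.1591 cm⁴
  bottom flange (beyond web): d = 1.17266 cm → contributes +23.1591 cm⁴
Total I = 72.0019 cm⁴.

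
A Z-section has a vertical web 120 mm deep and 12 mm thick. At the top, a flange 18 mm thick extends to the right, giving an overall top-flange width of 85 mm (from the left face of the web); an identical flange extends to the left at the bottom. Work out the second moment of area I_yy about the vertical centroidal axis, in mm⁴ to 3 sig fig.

Break the section into simple shapes (no overlaps), measuring from the bottom-left corner of the bounding box.
Web: 12 × 120, A = 1 440 mm², x = 79 mm, Ī = 17 280 mm⁴.
Top flange (beyond web): 73 × 18, A = 1 314 mm², x = 121.5 mm, Ī = 583 526 mm⁴.
Bottom flange (beyond web): 73 × 18, A = 1 314 mm², x = 36.5 mm, Ī = 583 526 mm⁴.
Centroid: x̄ = ΣA·x / ΣA = 79 mm.
Transfer each piece to the vertical centroidal axis using Ī + A·d² with d = x − 79:
  web: d = 0 mm → contributes +17 280 mm⁴
  top flange (beyond web): d = 42.5 mm → contributes +2 956 938 mm⁴
  bottom flange (beyond web): d = -42.5 mm → contributes +2 956 938 mm⁴
Total I = 5 931 156 mm⁴.

I_yy ≈ 5.93 × 10⁶ mm⁴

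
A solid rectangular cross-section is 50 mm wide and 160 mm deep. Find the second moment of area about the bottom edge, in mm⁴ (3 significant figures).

I_base ≈ 6.83 × 10⁷ mm⁴

The section: 50 × 160, A = 8 000 mm², y = 80 mm, Ī = 17 066 667 mm⁴.
Transfer it to a horizontal axis along the bottom face using Ī + A·d² with d = y − 0:
  the section: d = 80 mm → contributes +68 266 667 mm⁴
Total I = 68 266 667 mm⁴.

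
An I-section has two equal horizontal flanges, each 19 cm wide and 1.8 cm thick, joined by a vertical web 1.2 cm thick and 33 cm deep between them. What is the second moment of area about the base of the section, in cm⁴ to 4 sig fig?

Treat the section as a set of non-overlapping primitives; coordinates are from the bounding-box lower-left.
Bottom flange: 19 × 1.8, A = 34.2 cm², y = 0.9 cm, Ī = 9.234 cm⁴.
Web: 1.2 × 33, A = 39.6 cm², y = 18.3 cm, Ī = 3593.7 cm⁴.
Top flange: 19 × 1.8, A = 34.2 cm², y = 35.7 cm, Ī = 9.234 cm⁴.
Transfer each piece to the base of the section using Ī + A·d² with d = y − 0:
  bottom flange: d = 0.9 cm → contributes +36.936 cm⁴
  web: d = 18.3 cm → contributes +16855.3 cm⁴
  top flange: d = 35.7 cm → contributes +43596.8 cm⁴
Total I = 60489.1 cm⁴.

I_base ≈ 6.049 × 10⁴ cm⁴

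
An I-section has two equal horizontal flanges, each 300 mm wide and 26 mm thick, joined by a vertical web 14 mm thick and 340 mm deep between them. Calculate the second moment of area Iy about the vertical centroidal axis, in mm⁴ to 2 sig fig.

Decompose the section into non-overlapping parts with the origin at the bottom-left of its bounding rectangle.
Bottom flange: 300 × 26, A = 7 800 mm², x = 150 mm, Ī = 58 500 000 mm⁴.
Web: 14 × 340, A = 4 760 mm², x = 150 mm, Ī = 77 747 mm⁴.
Top flange: 300 × 26, A = 7 800 mm², x = 150 mm, Ī = 58 500 000 mm⁴.
By symmetry the centroid is at mid-width, x̄ = 150 mm.
All pieces are centred on the vertical centroidal axis, so I = ΣĪ = 117 077 747 mm⁴.

Iy ≈ 1.2 × 10⁸ mm⁴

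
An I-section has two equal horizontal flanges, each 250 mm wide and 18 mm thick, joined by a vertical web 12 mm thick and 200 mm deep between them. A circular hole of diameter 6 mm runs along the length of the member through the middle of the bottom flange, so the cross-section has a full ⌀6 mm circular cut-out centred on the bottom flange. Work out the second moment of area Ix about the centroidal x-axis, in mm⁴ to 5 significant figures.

Ix ≈ 1.1484 × 10⁸ mm⁴

Treat the section as a set of non-overlapping primitives; coordinates are from the bounding-box lower-left.
Bottom flange: 250 × 18, A = 4 500 mm², y = 9 mm, Ī = 121 500 mm⁴.
Web: 12 × 200, A = 2 400 mm², y = 118 mm, Ī = 8 000 000 mm⁴.
Top flange: 250 × 18, A = 4 500 mm², y = 227 mm, Ī = 121 500 mm⁴.
Hole (subtracted): ⌀6, A = 28.27433 mm², y = 9 mm, Ī = 63.61725 mm⁴.
Centroid: ȳ = ΣA·y / ΣA = 118.271 mm.
Transfer each piece to the centroidal x-axis using Ī + A·d² with d = y − 118.271:
  bottom flange: d = -109.271 mm → contributes +53 852 196 mm⁴
  web: d = -0.2710145 mm → contributes +8 000 176 mm⁴
  top flange: d = 108.729 mm → contributes +53 320 465 mm⁴
  hole: d = -109.271 mm → contributes −337663.5 mm⁴
Total I = 114 835 174 mm⁴.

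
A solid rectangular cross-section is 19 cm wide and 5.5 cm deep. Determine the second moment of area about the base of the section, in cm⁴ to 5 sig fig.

The section: 19 × 5.5, A = 104.5 cm², y = 2.75 cm, Ī = 263.4271 cm⁴.
Transfer it to the bottom edge using Ī + A·d² with d = y − 0:
  the section: d = 2.75 cm → contributes +1053.708 cm⁴
Total I = 1053.708 cm⁴.

I_base ≈ 1053.7 cm⁴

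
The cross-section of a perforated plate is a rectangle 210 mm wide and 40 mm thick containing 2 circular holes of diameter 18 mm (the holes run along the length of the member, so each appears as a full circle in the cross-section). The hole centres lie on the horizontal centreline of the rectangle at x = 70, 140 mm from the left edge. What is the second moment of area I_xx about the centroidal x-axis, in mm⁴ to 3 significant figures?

I_xx ≈ 1.11 × 10⁶ mm⁴

Break the section into simple shapes (no overlaps), measuring from the bottom-left corner of the bounding box.
Plate: 210 × 40, A = 8 400 mm², y = 20 mm, Ī = 1 120 000 mm⁴.
Hole 1 (subtracted): ⌀18, A = 254.47 mm², y = 20 mm, Ī = 5 153 mm⁴.
Hole 2 (subtracted): ⌀18, A = 254.47 mm², y = 20 mm, Ī = 5 153 mm⁴.
By symmetry the centroid is at mid-height, ȳ = 20 mm.
All pieces are centred on the centroidal x-axis, so I = ΣĪ (holes subtracted) = 1 109 694 mm⁴.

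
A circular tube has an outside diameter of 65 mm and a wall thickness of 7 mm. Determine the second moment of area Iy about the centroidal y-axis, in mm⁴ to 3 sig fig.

Break the section into simple shapes (no overlaps), measuring from the bottom-left corner of the bounding box.
Outer circle: ⌀65, A = 3318.3 mm², x = 32.5 mm, Ī = 876 241 mm⁴.
Bore (subtracted): ⌀51, A = 2042.8 mm², x = 32.5 mm, Ī = 332 086 mm⁴.
By symmetry the centroid is at mid-width, x̄ = 32.5 mm.
All pieces are centred on the centroidal y-axis, so I = ΣĪ (holes subtracted) = 544 154 mm⁴.

Iy ≈ 5.44 × 10⁵ mm⁴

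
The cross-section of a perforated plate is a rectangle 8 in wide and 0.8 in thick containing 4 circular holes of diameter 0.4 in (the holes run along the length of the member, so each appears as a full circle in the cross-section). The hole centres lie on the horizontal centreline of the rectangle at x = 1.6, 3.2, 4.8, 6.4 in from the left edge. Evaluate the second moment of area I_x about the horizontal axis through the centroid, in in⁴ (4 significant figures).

Treat the section as a set of non-overlapping primitives; coordinates are from the bounding-box lower-left.
Plate: 8 × 0.8, A = 6.4 in², y = 0.4 in, Ī = 0.341333 in⁴.
Hole 1 (subtracted): ⌀0.4, A = 0.125664 in², y = 0.4 in, Ī = 0.00125664 in⁴.
Hole 2 (subtracted): ⌀0.4, A = 0.125664 in², y = 0.4 in, Ī = 0.00125664 in⁴.
Hole 3 (subtracted): ⌀0.4, A = 0.125664 in², y = 0.4 in, Ī = 0.00125664 in⁴.
Hole 4 (subtracted): ⌀0.4, A = 0.125664 in², y = 0.4 in, Ī = 0.00125664 in⁴.
By symmetry the centroid is at mid-height, ȳ = 0.4 in.
All pieces are centred on the horizontal axis through the centroid, so I = ΣĪ (holes subtracted) = 0.336307 in⁴.

I_x ≈ 0.3363 in⁴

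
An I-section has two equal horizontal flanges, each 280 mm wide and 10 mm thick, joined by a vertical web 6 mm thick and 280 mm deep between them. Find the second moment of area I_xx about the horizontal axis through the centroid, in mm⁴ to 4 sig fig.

Treat the section as a set of non-overlapping primitives; coordinates are from the bounding-box lower-left.
Bottom flange: 280 × 10, A = 2 800 mm², y = 5 mm, Ī = 23333.3 mm⁴.
Web: 6 × 280, A = 1 680 mm², y = 150 mm, Ī = 10 976 000 mm⁴.
Top flange: 280 × 10, A = 2 800 mm², y = 295 mm, Ī = 23333.3 mm⁴.
By symmetry the centroid is at mid-height, ȳ = 150 mm.
Transfer each piece to the horizontal axis through the centroid using Ī + A·d² with d = y − 150:
  bottom flange: d = -145 mm → contributes +58 893 333 mm⁴
  web: d = 0 mm → contributes +10 976 000 mm⁴
  top flange: d = 145 mm → contributes +58 893 333 mm⁴
Total I = 128 762 667 mm⁴.

I_xx ≈ 1.288 × 10⁸ mm⁴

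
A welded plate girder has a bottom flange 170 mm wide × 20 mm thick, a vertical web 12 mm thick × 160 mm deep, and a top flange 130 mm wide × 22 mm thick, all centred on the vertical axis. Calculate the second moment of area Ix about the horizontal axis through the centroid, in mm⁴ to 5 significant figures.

Ix ≈ 5.5293 × 10⁷ mm⁴

Decompose the section into non-overlapping parts with the origin at the bottom-left of its bounding rectangle.
Bottom plate: 170 × 20, A = 3 400 mm², y = 10 mm, Ī = 113333.3 mm⁴.
Web plate: 12 × 160, A = 1 920 mm², y = 100 mm, Ī = 4 096 000 mm⁴.
Top plate: 130 × 22, A = 2 860 mm², y = 191 mm, Ī = 115353.3 mm⁴.
Centroid: ȳ = ΣA·y / ΣA = 94.40831 mm.
Transfer each piece to the horizontal axis through the centroid using Ī + A·d² with d = y − 94.40831:
  bottom plate: d = -84.40831 mm → contributes +24 337 529 mm⁴
  web plate: d = 5.591687 mm → contributes +4 156 033 mm⁴
  top plate: d = 96.59169 mm → contributes +26 799 022 mm⁴
Total I = 55 292 583 mm⁴.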